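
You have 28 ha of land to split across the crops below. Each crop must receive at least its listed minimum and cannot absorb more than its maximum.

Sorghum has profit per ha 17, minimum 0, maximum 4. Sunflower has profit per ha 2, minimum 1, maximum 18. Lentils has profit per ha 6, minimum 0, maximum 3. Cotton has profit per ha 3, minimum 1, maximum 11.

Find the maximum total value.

Meeting every minimum uses 0+1+0+1 = 2 ha, leaving 26.
Order the crops by profit per ha: Sorghum 17 > Lentils 6 > Cotton 3 > Sunflower 2.
Sorghum takes 4 more to reach its cap of 4 → 22 left.
Lentils: +3 to 3 (cap) → 19 left.
Cotton: +10 to 11 (cap) → 9 left.
Sunflower: +9 (room for 17) → 10. Pool exhausted.
Total = 17×4 + 2×10 + 6×3 + 3×11 = 139.

139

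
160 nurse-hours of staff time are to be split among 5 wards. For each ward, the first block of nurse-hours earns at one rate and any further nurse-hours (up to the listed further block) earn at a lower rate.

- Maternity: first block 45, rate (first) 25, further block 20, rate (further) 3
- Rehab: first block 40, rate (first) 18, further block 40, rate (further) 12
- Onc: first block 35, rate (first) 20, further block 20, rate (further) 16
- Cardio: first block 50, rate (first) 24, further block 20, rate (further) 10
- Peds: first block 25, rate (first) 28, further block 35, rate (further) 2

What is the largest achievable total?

3815

Treat each block as its own option and order by rate: Peds/T1 28 > Maternity/T1 25 > Cardio/T1 24 > Onc/T1 20 > Rehab/T1 18 > Onc/T2 16 > Rehab/T2 12 > Cardio/T2 10 > Maternity/T2 3 > Peds/T2 2.
Peds/T1 (28): +25 → 135 left.
Maternity/T1 (25): +45 → 90 left.
Fill Cardio T1 block (50 at 24) → 40 left.
Fill Onc T1 block (35 at 20) → 5 left.
5 remain; put them into Rehab T1 at 18.
Total = 28×25 + 25×45 + 24×50 + 20×35 + 18×5 = 3815.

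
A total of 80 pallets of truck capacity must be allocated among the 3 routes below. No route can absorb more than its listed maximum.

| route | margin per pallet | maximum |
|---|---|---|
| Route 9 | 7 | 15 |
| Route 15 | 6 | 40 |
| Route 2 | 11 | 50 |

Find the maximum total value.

Order the routes by margin per pallet: Route 2 11 > Route 9 7 > Route 15 6.
Route 2 takes 50 to reach its cap of 50 → 30 left.
Give Route 9 15 to hit its cap of 15 → 15 left.
Route 15: +15 (room for 40) → 15. Pool exhausted.
Total = 7×15 + 6×15 + 11×50 = 745.

745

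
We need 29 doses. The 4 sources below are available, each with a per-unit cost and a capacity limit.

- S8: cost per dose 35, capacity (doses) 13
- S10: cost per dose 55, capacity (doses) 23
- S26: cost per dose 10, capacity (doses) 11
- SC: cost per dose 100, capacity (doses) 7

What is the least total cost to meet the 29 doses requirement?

Cheapest first:
S26 at 10: take all 11 doses — 18 still needed.
S8 (35): use full 13 — 5 doses to go.
S10 at 55: take 5 of its 23 — requirement met.
SC: unused.
Cost = 11×10 + 13×35 + 5×55 = 840.

840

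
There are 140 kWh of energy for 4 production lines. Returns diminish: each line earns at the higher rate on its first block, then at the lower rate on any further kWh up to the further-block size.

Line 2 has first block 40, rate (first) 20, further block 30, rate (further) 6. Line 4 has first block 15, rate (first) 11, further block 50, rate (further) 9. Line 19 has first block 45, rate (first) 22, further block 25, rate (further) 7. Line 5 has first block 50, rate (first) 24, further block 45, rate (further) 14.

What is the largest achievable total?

Rank every tier by rate: Line 5/first 24 > Line 19/first 22 > Line 2/first 20 > Line 5/second 14 > Line 4/first 11 > Line 4/second 9 > Line 19/second 7 > Line 2/second 6.
Line 5/first (24): +50 — 90 left.
Fill Line 19 first block (45 at 22) — 45 left.
Fill Line 2 first block (40 at 20) — 5 left.
Line 5/second: +5 of 45 at 14; pool empty.
Total = 24×50 + 22×45 + 20×40 + 14×5 = 3060.

3060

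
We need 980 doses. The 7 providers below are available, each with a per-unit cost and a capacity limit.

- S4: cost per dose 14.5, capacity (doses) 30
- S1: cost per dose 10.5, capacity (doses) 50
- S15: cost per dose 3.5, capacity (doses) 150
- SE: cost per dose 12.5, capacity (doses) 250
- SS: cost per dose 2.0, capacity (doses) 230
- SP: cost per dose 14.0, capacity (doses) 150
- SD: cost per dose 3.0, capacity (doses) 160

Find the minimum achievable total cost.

Fill from the cheapest provider first.
Take 230 from SS at 2.0 — need 750 more.
Take 160 from SD at 3.0 — need 590 more.
S15 (3.5): use full 150 — 440 doses to go.
S1 at 10.5: take all 50 doses — 390 still needed.
SE (12.5): use full 250 — 140 doses to go.
Take 140 from SP at 14.0 to finish.
S4: unused.
Cost = 230×2.0 + 160×3.0 + 150×3.5 + 50×10.5 + 250×12.5 + 140×14.0 = 7075.

7075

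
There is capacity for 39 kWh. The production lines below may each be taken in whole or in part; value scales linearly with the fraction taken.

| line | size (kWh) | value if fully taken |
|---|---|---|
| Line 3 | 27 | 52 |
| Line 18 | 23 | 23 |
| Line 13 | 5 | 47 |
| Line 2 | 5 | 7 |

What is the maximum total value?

Rank by value-to-size ratio: Line 13 47/5≈9.4, Line 3 52/27≈1.93, Line 2 7/5≈1.4, Line 18 23/23≈1.
All 5 kWh of Line 13 fit (value 47) — 34 remain.
All 27 kWh of Line 3 fit (value 52) — 7 remain.
Line 2: take in full, 5 kWh for value 7 — 2 left.
2 kWh left: a 2/23 share of Line 18 gives 23×2/23 = 2.
Total value = 108.

108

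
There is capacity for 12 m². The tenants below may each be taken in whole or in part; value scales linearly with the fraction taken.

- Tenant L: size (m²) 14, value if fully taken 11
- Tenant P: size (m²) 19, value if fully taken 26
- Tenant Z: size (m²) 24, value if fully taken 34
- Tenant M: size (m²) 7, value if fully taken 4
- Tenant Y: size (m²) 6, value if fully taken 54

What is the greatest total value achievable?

Rank by value-to-size ratio: Tenant Y 54/6≈9, Tenant Z 34/24≈1.42, Tenant P 26/19≈1.37, Tenant L 11/14≈0.786, Tenant M 4/7≈0.571.
Tenant Y: take in full, 6 m² for value 54 ; 6 left.
Fill the last 6 m² with part of Tenant Z: 6/24 of it earns 8.5.
Total value = 62.5.

62.5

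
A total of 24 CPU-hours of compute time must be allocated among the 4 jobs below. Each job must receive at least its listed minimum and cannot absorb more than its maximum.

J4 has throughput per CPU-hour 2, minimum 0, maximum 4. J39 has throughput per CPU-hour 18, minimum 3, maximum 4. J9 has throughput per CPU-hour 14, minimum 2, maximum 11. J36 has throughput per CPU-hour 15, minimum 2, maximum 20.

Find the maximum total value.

370

Meeting every minimum uses 0+3+2+2 = 7 CPU-hours, leaving 17.
Highest throughput per CPU-hour first: J39 18 > J36 15 > J9 14 > J4 2.
Give J39 1 more to hit its cap of 4 → 16 left.
J36: +16 (room for 18) → 18. Pool exhausted.
Total = 18×4 + 14×2 + 15×18 = 370.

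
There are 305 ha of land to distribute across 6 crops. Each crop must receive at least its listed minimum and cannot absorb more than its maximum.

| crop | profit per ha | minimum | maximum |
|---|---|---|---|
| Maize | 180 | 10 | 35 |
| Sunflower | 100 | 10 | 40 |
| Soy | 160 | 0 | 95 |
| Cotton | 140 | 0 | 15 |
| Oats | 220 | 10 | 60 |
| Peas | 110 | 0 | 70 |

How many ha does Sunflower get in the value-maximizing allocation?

30

Meeting every minimum uses 10+10+0+0+10+0 = 30 ha, leaving 275.
Rank by profit per ha: Oats 220 > Maize 180 > Soy 160 > Cotton 140 > Peas 110 > Sunflower 100.
Give Oats 50 more to hit its cap of 60 ; 225 left.
Give Maize 25 more to hit its cap of 35 ; 200 left.
Soy: +95 to 95 (cap) ; 105 left.
Cotton takes 15 more to reach its cap of 15 ; 90 left.
Give Peas 70 more to hit its cap of 70 ; 20 left.
Sunflower: +20 (room for 30) → 30. Pool exhausted.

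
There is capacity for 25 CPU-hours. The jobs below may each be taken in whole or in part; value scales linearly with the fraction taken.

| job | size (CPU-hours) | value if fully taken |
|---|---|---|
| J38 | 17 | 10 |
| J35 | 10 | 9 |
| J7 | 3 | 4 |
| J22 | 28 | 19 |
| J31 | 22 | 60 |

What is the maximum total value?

Rank by value-to-size ratio: J31 60/22≈2.73, J7 4/3≈1.33, J35 9/10≈0.9, J22 19/28≈0.679, J38 10/17≈0.588.
J31: take in full, 22 CPU-hours for value 60 ; 3 left.
Take all of J7 (3 CPU-hours, value 4) ; 0 CPU-hours left.
Total value = 64.

64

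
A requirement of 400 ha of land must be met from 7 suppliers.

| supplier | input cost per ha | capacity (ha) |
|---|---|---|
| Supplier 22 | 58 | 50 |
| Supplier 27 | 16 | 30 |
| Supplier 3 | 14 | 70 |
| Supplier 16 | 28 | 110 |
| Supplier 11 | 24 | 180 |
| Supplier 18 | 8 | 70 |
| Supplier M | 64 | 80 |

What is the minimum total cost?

Cheapest first:
Supplier 18 at 8: take all 70 ha — 330 still needed.
Take 70 from Supplier 3 at 14 — need 260 more.
Take 30 from Supplier 27 at 16 — need 230 more.
Supplier 11 (24): use full 180 — 50 ha to go.
Take 50 from Supplier 16 at 28 to finish.
Supplier 22, Supplier M: unused.
Cost = 70×8 + 70×14 + 30×16 + 180×24 + 50×28 = 7740.

7740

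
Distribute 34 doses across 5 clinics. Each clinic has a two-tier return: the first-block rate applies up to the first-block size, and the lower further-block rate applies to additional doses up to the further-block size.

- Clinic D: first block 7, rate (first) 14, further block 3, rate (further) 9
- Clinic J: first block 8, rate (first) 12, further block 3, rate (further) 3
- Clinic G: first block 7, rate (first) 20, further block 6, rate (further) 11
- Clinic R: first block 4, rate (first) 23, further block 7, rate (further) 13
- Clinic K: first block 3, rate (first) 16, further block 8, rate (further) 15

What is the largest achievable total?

563

Treat each block as its own option and order by rate: Clinic R/T1 23 > Clinic G/T1 20 > Clinic K/T1 16 > Clinic K/T2 15 > Clinic D/T1 14 > Clinic R/T2 13 > Clinic J/T1 12 > Clinic G/T2 11 > Clinic D/T2 9 > Clinic J/T2 3.
Fill Clinic R T1 block (4 at 23) ; 30 left.
Clinic G/T1 (20): +7 ; 23 left.
Clinic K T1 at 16: fill all 3 ; 20 left.
Clinic K/T2 (15): +8 ; 12 left.
Fill Clinic D T1 block (7 at 14) ; 5 left.
Clinic R T2 at 13: only 5 left, fill 5.
Total = 23×4 + 20×7 + 16×3 + 15×8 + 14×7 + 13×5 = 563.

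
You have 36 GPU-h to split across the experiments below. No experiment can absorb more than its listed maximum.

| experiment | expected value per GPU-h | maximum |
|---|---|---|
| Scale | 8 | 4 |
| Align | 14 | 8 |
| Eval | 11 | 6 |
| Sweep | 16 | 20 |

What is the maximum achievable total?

Highest expected value per GPU-h first: Sweep 16 > Align 14 > Eval 11 > Scale 8.
Sweep: +20 to 20 (cap) ; 16 left.
Align takes 8 to reach its cap of 8 ; 8 left.
Eval takes 6 to reach its cap of 6 ; 2 left.
Only 2 left; Scale takes them to reach 2.
Total = 8×2 + 14×8 + 11×6 + 16×20 = 514.

514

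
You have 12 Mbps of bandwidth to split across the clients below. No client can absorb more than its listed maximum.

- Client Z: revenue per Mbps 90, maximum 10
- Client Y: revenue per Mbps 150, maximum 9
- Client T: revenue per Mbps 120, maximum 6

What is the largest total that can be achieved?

Order the clients by revenue per Mbps: Client Y 150 > Client T 120 > Client Z 90.
Give Client Y 9 to hit its cap of 9 → 3 left.
Only 3 left; Client T takes them to reach 3.
Total = 150×9 + 120×3 = 1710.

1710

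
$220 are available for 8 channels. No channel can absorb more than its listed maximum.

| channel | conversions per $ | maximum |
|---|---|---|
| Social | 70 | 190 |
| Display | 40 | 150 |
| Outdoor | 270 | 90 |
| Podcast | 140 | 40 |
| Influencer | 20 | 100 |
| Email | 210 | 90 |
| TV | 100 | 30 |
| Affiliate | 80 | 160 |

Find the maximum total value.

Rank by conversions per $: Outdoor 270 > Email 210 > Podcast 140 > TV 100 > Affiliate 80 > Social 70 > Display 40 > Influencer 20.
Outdoor: +90 to 90 (cap) → 130 left.
Email: +90 to 90 (cap) → 40 left.
Podcast takes 40 to reach its cap of 40 → 0 left.
Total = 270×90 + 140×40 + 210×90 = 48800.

48800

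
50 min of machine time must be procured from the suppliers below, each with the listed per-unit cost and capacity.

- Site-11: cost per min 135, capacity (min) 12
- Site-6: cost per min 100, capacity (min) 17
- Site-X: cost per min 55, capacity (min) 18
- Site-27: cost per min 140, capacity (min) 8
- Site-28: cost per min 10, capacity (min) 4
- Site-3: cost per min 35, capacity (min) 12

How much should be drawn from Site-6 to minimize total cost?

Fill from the cheapest supplier first.
Site-28 (10): use full 4 — 46 min to go.
Take 12 from Site-3 at 35 — need 34 more.
Site-X (55): use full 18 — 16 min to go.
Site-6 (100): take the remaining 16 — done.
Site-11, Site-27: unused.

16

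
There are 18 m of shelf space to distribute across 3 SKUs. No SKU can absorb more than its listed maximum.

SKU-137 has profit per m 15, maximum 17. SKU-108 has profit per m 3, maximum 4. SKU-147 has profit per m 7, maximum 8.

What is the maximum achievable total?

262

Order the SKUs by profit per m: SKU-137 15 > SKU-147 7 > SKU-108 3.
Give SKU-137 17 to hit its cap of 17 ; 1 left.
SKU-147 has room for 8 but only 1 remain, so it gets 1.
Total = 15×17 + 7×1 = 262.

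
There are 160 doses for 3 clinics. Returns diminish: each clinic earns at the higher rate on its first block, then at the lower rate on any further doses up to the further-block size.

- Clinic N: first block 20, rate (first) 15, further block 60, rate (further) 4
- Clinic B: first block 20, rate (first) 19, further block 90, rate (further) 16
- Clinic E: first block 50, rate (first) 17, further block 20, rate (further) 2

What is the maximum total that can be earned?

Treat each block as its own option and order by rate: Clinic B/T1 19 > Clinic E/T1 17 > Clinic B/T2 16 > Clinic N/T1 15 > Clinic N/T2 4 > Clinic E/T2 2.
Clinic B T1 at 19: fill all 20 — 140 left.
Fill Clinic E T1 block (50 at 17) — 90 left.
Clinic B/T2 (16): +90 — 0 left.
Total = 19×20 + 17×50 + 16×90 = 2670.

2670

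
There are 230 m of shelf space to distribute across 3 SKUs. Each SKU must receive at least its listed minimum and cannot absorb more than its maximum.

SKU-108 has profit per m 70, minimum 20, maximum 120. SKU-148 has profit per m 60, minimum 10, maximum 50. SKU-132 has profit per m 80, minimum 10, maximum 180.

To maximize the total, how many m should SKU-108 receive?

40

Meeting every minimum uses 20+10+10 = 40 m, leaving 190.
Highest profit per m first: SKU-132 80 > SKU-108 70 > SKU-148 60.
SKU-132: +170 to 180 (cap) → 20 left.
SKU-108: +20 (room for 100) → 40. Pool exhausted.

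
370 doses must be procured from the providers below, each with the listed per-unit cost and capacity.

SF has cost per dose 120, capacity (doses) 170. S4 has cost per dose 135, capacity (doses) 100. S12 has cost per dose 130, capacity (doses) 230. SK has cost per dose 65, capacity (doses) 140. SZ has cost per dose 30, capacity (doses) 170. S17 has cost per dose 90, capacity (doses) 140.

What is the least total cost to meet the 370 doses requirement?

19600

Cheapest first:
SZ (30): use full 170 → 200 doses to go.
SK (65): use full 140 → 60 doses to go.
Take 60 from S17 at 90 to finish.
SF, S12, S4: unused.
Cost = 170×30 + 140×65 + 60×90 = 19600.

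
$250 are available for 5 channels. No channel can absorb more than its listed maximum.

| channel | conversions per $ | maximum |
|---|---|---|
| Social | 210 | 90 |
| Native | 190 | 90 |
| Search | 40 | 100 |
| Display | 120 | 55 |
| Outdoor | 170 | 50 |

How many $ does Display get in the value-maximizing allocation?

20

Rank by conversions per $: Social 210 > Native 190 > Outdoor 170 > Display 120 > Search 40.
Social: +90 to 90 (cap) ; 160 left.
Native: +90 to 90 (cap) ; 70 left.
Outdoor takes 50 to reach its cap of 50 ; 20 left.
Display has room for 55 but only 20 remain, so it gets 20.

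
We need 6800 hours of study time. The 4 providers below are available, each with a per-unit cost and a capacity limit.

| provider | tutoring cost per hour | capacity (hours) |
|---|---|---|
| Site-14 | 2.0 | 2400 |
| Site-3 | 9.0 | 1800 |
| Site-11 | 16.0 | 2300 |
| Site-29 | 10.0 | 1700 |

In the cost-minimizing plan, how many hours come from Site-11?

900

Fill from the cheapest provider first.
Take 2400 from Site-14 at 2.0 → need 4400 more.
Take 1800 from Site-3 at 9.0 → need 2600 more.
Site-29 (10.0): use full 1700 → 900 hours to go.
Take 900 from Site-11 at 16.0 to finish.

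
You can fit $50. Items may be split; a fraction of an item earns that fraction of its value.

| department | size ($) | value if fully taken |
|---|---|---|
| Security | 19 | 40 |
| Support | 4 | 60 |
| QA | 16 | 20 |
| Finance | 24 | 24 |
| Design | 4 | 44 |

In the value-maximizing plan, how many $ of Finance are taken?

7

Best value per unit of size first: Support 60/4≈15, Design 44/4≈11, Security 40/19≈2.11, QA 20/16≈1.25, Finance 24/24≈1.
Support: take in full, 4 $ for value 60 — 46 left.
Design: take in full, 4 $ for value 44 — 42 left.
All 19 $ of Security fit (value 40) — 23 remain.
Take all of QA (16 $, value 20) — 7 $ left.
Only 7 $ remain; take 7/24 of Finance for value 24×7/24 = 7.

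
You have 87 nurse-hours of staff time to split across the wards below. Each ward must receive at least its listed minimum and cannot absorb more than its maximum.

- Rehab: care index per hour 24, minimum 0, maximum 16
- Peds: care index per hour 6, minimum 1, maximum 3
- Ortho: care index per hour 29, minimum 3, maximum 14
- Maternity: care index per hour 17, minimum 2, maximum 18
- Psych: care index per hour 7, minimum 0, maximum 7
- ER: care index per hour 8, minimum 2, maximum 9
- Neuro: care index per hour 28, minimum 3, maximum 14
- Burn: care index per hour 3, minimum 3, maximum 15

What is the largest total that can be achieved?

Meeting every minimum uses 0+1+3+2+0+2+3+3 = 14 nurse-hours, leaving 73.
Rank by care index per hour: Ortho 29 > Neuro 28 > Rehab 24 > Maternity 17 > ER 8 > Psych 7 > Peds 6 > Burn 3.
Ortho takes 11 more to reach its cap of 14 — 62 left.
Give Neuro 11 more to hit its cap of 14 — 51 left.
Rehab: +16 to 16 (cap) — 35 left.
Maternity: +16 to 18 (cap) — 19 left.
ER: +7 to 9 (cap) — 12 left.
Psych: +7 to 7 (cap) — 5 left.
Give Peds 2 more to hit its cap of 3 — 3 left.
Burn has room for 12 more but only 3 remain, so it gets 6.
Total = 24×16 + 6×3 + 29×14 + 17×18 + 7×7 + 8×9 + 28×14 + 3×6 = 1645.

1645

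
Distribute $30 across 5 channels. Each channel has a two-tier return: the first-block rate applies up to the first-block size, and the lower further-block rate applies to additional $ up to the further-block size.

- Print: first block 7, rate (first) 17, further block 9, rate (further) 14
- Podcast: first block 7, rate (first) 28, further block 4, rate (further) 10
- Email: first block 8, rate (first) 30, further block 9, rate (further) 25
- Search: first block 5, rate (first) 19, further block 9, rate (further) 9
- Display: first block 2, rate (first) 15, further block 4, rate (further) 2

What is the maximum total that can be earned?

773

Treat each block as its own option and order by rate: Email/T1 30 > Podcast/T1 28 > Email/T2 25 > Search/T1 19 > Print/T1 17 > Display/T1 15 > Print/T2 14 > Podcast/T2 10 > Search/T2 9 > Display/T2 2.
Email/T1 (30): +8 ; 22 left.
Podcast/T1 (28): +7 ; 15 left.
Email T2 at 25: fill all 9 ; 6 left.
Search/T1 (19): +5 ; 1 left.
1 remain; put them into Print T1 at 17.
Total = 30×8 + 28×7 + 25×9 + 19×5 + 17×1 = 773.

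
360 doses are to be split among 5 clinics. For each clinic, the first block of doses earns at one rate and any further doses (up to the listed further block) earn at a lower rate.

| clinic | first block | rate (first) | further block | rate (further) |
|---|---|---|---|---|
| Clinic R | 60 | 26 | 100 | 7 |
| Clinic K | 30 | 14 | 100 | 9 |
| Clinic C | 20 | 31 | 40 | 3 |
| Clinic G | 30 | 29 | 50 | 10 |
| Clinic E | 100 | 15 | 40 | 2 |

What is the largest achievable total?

Treat each block as its own option and order by rate: Clinic C/first 31 > Clinic G/first 29 > Clinic R/first 26 > Clinic E/first 15 > Clinic K/first 14 > Clinic G/second 10 > Clinic K/second 9 > Clinic R/second 7 > Clinic C/second 3 > Clinic E/second 2.
Fill Clinic C first block (20 at 31) → 340 left.
Clinic G/first (29): +30 → 310 left.
Clinic R first at 26: fill all 60 → 250 left.
Fill Clinic E first block (100 at 15) → 150 left.
Clinic K/first (14): +30 → 120 left.
Clinic G/second (10): +50 → 70 left.
70 remain; put them into Clinic K second at 9.
Total = 31×20 + 29×30 + 26×60 + 15×100 + 14×30 + 10×50 + 9×70 = 6100.

6100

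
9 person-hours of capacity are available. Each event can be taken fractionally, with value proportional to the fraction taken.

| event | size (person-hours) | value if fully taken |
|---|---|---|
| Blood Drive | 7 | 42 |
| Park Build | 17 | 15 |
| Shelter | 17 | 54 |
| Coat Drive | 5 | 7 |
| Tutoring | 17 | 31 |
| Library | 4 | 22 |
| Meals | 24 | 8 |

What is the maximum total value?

53

Sort by value density: Blood Drive 42/7≈6, Library 22/4≈5.5, Shelter 54/17≈3.18, Tutoring 31/17≈1.82, Coat Drive 7/5≈1.4, Park Build 15/17≈0.882, Meals 8/24≈0.333.
Blood Drive: take in full, 7 person-hours for value 42 ; 2 left.
Fill the last 2 person-hours with part of Library: 2/4 of it earns 11.
Total value = 53.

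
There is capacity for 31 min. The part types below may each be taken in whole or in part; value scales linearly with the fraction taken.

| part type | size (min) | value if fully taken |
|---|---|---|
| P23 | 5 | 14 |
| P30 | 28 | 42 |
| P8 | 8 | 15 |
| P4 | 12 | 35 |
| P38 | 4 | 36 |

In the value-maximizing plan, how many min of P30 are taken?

Rank by value-to-size ratio: P38 36/4≈9, P4 35/12≈2.92, P23 14/5≈2.8, P8 15/8≈1.88, P30 42/28≈1.5.
Take all of P38 (4 min, value 36) → 27 min left.
P4: take in full, 12 min for value 35 → 15 left.
All 5 min of P23 fit (value 14) → 10 remain.
All 8 min of P8 fit (value 15) → 2 remain.
Fill the last 2 min with part of P30: 2/28 of it earns 3.

2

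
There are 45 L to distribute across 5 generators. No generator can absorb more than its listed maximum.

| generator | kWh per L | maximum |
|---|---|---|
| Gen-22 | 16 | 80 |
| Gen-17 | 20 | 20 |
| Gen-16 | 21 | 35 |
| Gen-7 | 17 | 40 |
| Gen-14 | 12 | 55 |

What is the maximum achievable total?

Order the generators by kWh per L: Gen-16 21 > Gen-17 20 > Gen-7 17 > Gen-22 16 > Gen-14 12.
Gen-16: +35 to 35 (cap) ; 10 left.
Gen-17: +10 (room for 20) → 10. Pool exhausted.
Total = 20×10 + 21×35 = 935.

935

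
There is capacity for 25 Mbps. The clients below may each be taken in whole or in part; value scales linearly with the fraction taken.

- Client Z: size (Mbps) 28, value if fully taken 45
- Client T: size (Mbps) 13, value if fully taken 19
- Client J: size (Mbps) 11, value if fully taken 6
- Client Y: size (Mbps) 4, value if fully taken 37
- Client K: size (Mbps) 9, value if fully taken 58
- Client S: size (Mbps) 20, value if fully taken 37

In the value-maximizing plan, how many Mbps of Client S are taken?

12

Sort by value density: Client Y 37/4≈9.25, Client K 58/9≈6.44, Client S 37/20≈1.85, Client Z 45/28≈1.61, Client T 19/13≈1.46, Client J 6/11≈0.545.
All 4 Mbps of Client Y fit (value 37) → 21 remain.
All 9 Mbps of Client K fit (value 58) → 12 remain.
Fill the last 12 Mbps with part of Client S: 12/20 of it earns 22.2.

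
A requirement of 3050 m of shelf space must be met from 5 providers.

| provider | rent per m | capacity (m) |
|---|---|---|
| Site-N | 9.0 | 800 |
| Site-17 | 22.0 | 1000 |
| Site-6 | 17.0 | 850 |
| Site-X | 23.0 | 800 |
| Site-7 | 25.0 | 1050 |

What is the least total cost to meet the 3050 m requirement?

52850

Cheapest first:
Site-N at 9.0: take all 800 m → 2250 still needed.
Site-6 at 17.0: take all 850 m → 1400 still needed.
Site-17 (22.0): use full 1000 → 400 m to go.
Take 400 from Site-X at 23.0 to finish.
Site-7: unused.
Cost = 800×9.0 + 850×17.0 + 1000×22.0 + 400×23.0 = 52850.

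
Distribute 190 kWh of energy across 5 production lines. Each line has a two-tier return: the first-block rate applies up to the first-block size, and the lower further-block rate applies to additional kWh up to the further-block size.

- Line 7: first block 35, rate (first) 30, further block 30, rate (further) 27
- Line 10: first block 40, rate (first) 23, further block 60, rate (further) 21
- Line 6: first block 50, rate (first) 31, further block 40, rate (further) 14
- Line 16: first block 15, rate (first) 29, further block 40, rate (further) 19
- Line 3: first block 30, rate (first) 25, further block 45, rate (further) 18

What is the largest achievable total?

5285

Rank every tier by rate: Line 6/tier1 31 > Line 7/tier1 30 > Line 16/tier1 29 > Line 7/tier2 27 > Line 3/tier1 25 > Line 10/tier1 23 > Line 10/tier2 21 > Line 16/tier2 19 > Line 3/tier2 18 > Line 6/tier2 14.
Line 6 tier1 at 31: fill all 50 ; 140 left.
Fill Line 7 tier1 block (35 at 30) ; 105 left.
Fill Line 16 tier1 block (15 at 29) ; 90 left.
Fill Line 7 tier2 block (30 at 27) ; 60 left.
Fill Line 3 tier1 block (30 at 25) ; 30 left.
Line 10 tier1 at 23: only 30 left, fill 30.
Total = 31×50 + 30×35 + 29×15 + 27×30 + 25×30 + 23×30 = 5285.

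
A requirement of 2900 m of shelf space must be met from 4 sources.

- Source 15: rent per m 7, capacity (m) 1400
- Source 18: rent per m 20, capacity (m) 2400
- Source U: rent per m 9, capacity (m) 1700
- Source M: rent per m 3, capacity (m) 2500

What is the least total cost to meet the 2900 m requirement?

Cheapest first:
Source M (3): use full 2500 ; 400 m to go.
Source 15 (7): take the remaining 400 ; done.
Source U, Source 18: unused.
Cost = 2500×3 + 400×7 = 10300.

10300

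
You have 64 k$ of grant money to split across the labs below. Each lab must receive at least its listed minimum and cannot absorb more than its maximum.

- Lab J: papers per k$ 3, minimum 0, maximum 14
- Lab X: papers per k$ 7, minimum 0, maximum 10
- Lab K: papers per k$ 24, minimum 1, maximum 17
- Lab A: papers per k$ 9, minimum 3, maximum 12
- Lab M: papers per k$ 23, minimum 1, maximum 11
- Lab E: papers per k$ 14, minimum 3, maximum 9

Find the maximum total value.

980

Meeting every minimum uses 0+0+1+3+1+3 = 8 k$, leaving 56.
Rank by papers per k$: Lab K 24 > Lab M 23 > Lab E 14 > Lab A 9 > Lab X 7 > Lab J 3.
Give Lab K 16 more to hit its cap of 17 ; 40 left.
Lab M: +10 to 11 (cap) ; 30 left.
Lab E takes 6 more to reach its cap of 9 ; 24 left.
Give Lab A 9 more to hit its cap of 12 ; 15 left.
Give Lab X 10 more to hit its cap of 10 ; 5 left.
Lab J: +5 (room for 14) → 5. Pool exhausted.
Total = 3×5 + 7×10 + 24×17 + 9×12 + 23×11 + 14×9 = 980.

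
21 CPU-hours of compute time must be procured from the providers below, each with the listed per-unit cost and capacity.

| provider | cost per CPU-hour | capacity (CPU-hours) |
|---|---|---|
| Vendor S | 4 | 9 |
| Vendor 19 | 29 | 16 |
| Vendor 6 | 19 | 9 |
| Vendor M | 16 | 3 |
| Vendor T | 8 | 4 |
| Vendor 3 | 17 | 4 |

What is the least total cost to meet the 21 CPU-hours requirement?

Cheapest first:
Vendor S at 4: take all 9 CPU-hours → 12 still needed.
Take 4 from Vendor T at 8 → need 8 more.
Vendor M at 16: take all 3 CPU-hours → 5 still needed.
Vendor 3 at 17: take all 4 CPU-hours → 1 still needed.
Take 1 from Vendor 6 at 19 to finish.
Vendor 19: unused.
Cost = 9×4 + 4×8 + 3×16 + 4×17 + 1×19 = 203.

203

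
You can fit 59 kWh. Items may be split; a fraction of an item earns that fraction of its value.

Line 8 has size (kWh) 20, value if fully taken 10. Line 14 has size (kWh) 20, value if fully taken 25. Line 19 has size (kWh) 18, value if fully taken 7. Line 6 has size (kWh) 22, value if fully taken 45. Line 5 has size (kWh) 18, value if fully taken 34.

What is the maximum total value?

Rank by value-to-size ratio: Line 6 45/22≈2.05, Line 5 34/18≈1.89, Line 14 25/20≈1.25, Line 8 10/20≈0.5, Line 19 7/18≈0.389.
Line 6: take in full, 22 kWh for value 45 ; 37 left.
All 18 kWh of Line 5 fit (value 34) ; 19 remain.
Fill the last 19 kWh with part of Line 14: 19/20 of it earns 23.75.
Total value = 102.75.

102.75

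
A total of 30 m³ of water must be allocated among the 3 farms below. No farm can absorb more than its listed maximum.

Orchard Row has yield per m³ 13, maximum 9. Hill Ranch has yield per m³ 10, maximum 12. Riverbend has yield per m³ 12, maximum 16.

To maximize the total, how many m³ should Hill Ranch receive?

Rank by yield per m³: Orchard Row 13 > Riverbend 12 > Hill Ranch 10.
Give Orchard Row 9 to hit its cap of 9 → 21 left.
Riverbend takes 16 to reach its cap of 16 → 5 left.
Only 5 left; Hill Ranch takes them to reach 5.

5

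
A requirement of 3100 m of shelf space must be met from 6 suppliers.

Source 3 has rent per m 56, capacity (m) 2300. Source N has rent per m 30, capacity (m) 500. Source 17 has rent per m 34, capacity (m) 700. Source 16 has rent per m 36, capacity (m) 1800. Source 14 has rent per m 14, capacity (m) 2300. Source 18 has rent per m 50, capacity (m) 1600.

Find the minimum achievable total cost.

Use suppliers in increasing cost order.
Source 14 at 14: take all 2300 m → 800 still needed.
Source N at 30: take all 500 m → 300 still needed.
Take 300 from Source 17 at 34 to finish.
Source 16, Source 18, Source 3: unused.
Cost = 2300×14 + 500×30 + 300×34 = 57400.

57400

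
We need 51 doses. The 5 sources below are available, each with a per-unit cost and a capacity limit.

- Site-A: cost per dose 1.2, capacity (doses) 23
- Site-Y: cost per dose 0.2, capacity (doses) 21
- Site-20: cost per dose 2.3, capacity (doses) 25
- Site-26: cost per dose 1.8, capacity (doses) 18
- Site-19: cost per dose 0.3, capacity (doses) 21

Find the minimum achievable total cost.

Cheapest first:
Site-Y (0.2): use full 21 ; 30 doses to go.
Take 21 from Site-19 at 0.3 ; need 9 more.
Site-A at 1.2: take 9 of its 23 ; requirement met.
Site-26, Site-20: unused.
Cost = 21×0.2 + 21×0.3 + 9×1.2 = 21.3.

21.3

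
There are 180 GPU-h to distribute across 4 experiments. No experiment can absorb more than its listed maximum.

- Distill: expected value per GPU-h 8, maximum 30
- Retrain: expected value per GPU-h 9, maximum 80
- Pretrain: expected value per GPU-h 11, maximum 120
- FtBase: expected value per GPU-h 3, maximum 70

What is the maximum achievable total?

1860

Rank by expected value per GPU-h: Pretrain 11 > Retrain 9 > Distill 8 > FtBase 3.
Give Pretrain 120 to hit its cap of 120 → 60 left.
Retrain has room for 80 but only 60 remain, so it gets 60.
Total = 9×60 + 11×120 = 1860.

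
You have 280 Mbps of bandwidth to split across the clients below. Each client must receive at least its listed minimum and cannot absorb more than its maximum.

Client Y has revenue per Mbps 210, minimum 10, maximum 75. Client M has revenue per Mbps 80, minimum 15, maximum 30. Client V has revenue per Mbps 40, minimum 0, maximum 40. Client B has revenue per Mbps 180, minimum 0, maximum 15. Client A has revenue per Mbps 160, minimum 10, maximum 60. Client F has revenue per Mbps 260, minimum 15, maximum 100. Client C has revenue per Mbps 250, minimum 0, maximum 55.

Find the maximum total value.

Meeting every minimum uses 10+15+0+0+10+15+0 = 50 Mbps, leaving 230.
Highest revenue per Mbps first: Client F 260 > Client C 250 > Client Y 210 > Client B 180 > Client A 160 > Client M 80 > Client V 40.
Client F: +85 to 100 (cap) → 145 left.
Client C takes 55 more to reach its cap of 55 → 90 left.
Give Client Y 65 more to hit its cap of 75 → 25 left.
Client B takes 15 more to reach its cap of 15 → 10 left.
Client A: +10 (room for 50) → 20. Pool exhausted.
Total = 210×75 + 80×15 + 180×15 + 160×20 + 260×100 + 250×55 = 62600.

62600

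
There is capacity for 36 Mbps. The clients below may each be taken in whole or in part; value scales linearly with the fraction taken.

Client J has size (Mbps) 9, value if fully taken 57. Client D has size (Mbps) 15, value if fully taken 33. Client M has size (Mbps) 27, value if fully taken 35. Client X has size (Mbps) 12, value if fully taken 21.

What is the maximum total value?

111

Best value per unit of size first: Client J 57/9≈6.33, Client D 33/15≈2.2, Client X 21/12≈1.75, Client M 35/27≈1.3.
Take all of Client J (9 Mbps, value 57) ; 27 Mbps left.
All 15 Mbps of Client D fit (value 33) ; 12 remain.
Take all of Client X (12 Mbps, value 21) ; 0 Mbps left.
Total value = 111.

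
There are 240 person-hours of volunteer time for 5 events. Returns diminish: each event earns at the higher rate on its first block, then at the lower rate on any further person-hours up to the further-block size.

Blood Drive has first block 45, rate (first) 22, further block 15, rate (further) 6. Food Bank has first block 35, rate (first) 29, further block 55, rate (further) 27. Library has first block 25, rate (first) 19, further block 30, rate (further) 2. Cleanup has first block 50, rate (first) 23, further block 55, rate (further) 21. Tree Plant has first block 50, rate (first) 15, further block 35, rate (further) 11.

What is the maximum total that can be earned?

Treat each block as its own option and order by rate: Food Bank/first 29 > Food Bank/second 27 > Cleanup/first 23 > Blood Drive/first 22 > Cleanup/second 21 > Library/first 19 > Tree Plant/first 15 > Tree Plant/second 11 > Blood Drive/second 6 > Library/second 2.
Fill Food Bank first block (35 at 29) → 205 left.
Fill Food Bank second block (55 at 27) → 150 left.
Cleanup/first (23): +50 → 100 left.
Blood Drive/first (22): +45 → 55 left.
Fill Cleanup second block (55 at 21) → 0 left.
Total = 29×35 + 27×55 + 23×50 + 22×45 + 21×55 = 5795.

5795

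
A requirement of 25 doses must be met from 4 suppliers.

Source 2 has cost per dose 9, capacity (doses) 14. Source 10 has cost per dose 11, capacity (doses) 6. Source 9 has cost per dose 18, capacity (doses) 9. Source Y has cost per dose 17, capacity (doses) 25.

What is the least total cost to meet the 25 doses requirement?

Fill from the cheapest supplier first.
Source 2 at 9: take all 14 doses — 11 still needed.
Source 10 at 11: take all 6 doses — 5 still needed.
Source Y at 17: take 5 of its 25 — requirement met.
Source 9: unused.
Cost = 14×9 + 6×11 + 5×17 = 277.

277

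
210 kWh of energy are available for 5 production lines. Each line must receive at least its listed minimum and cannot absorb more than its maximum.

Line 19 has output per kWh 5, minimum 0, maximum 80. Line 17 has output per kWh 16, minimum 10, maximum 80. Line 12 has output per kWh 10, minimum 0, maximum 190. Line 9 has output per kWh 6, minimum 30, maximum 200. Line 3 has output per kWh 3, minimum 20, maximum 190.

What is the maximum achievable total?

Meeting every minimum uses 0+10+0+30+20 = 60 kWh, leaving 150.
Rank by output per kWh: Line 17 16 > Line 12 10 > Line 9 6 > Line 19 5 > Line 3 3.
Line 17: +70 to 80 (cap) — 80 left.
Line 12: +80 (room for 190) → 80. Pool exhausted.
Total = 16×80 + 10×80 + 6×30 + 3×20 = 2320.

2320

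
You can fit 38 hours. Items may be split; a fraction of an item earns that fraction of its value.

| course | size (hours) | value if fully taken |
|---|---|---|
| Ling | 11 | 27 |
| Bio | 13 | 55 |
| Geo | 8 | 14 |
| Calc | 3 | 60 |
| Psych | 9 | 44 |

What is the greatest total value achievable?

Best value per unit of size first: Calc 60/3≈20, Psych 44/9≈4.89, Bio 55/13≈4.23, Ling 27/11≈2.45, Geo 14/8≈1.75.
All 3 hours of Calc fit (value 60) → 35 remain.
Psych: take in full, 9 hours for value 44 → 26 left.
Bio: take in full, 13 hours for value 55 → 13 left.
Take all of Ling (11 hours, value 27) → 2 hours left.
Only 2 hours remain; take 2/8 of Geo for value 14×2/8 = 3.5.
Total value = 189.5.

189.5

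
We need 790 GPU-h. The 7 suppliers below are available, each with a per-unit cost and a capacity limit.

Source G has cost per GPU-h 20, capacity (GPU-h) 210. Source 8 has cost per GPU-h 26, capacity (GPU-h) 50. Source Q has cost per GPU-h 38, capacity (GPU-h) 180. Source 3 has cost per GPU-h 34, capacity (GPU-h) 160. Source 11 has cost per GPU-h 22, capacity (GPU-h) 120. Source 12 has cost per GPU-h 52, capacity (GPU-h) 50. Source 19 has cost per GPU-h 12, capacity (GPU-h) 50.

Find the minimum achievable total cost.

Cheapest first:
Source 19 at 12: take all 50 GPU-h — 740 still needed.
Source G (20): use full 210 — 530 GPU-h to go.
Take 120 from Source 11 at 22 — need 410 more.
Source 8 at 26: take all 50 GPU-h — 360 still needed.
Take 160 from Source 3 at 34 — need 200 more.
Take 180 from Source Q at 38 — need 20 more.
Take 20 from Source 12 at 52 to finish.
Cost = 50×12 + 210×20 + 120×22 + 50×26 + 160×34 + 180×38 + 20×52 = 22060.

22060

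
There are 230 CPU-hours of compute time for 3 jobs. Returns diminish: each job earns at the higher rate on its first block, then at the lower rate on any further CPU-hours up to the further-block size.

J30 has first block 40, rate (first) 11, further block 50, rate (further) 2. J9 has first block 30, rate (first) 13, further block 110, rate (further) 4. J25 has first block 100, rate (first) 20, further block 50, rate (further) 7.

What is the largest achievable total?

3220

Rank every tier by rate: J25/T1 20 > J9/T1 13 > J30/T1 11 > J25/T2 7 > J9/T2 4 > J30/T2 2.
Fill J25 T1 block (100 at 20) → 130 left.
J9 T1 at 13: fill all 30 → 100 left.
J30 T1 at 11: fill all 40 → 60 left.
J25/T2 (7): +50 → 10 left.
J9 T2 at 4: only 10 left, fill 10.
Total = 20×100 + 13×30 + 11×40 + 7×50 + 4×10 = 3220.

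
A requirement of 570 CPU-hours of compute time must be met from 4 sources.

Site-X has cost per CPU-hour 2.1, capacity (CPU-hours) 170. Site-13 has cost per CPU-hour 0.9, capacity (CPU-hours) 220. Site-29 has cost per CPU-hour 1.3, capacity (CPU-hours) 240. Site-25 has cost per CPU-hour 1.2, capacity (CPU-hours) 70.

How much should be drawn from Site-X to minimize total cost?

40

Use sources in increasing cost order.
Site-13 (0.9): use full 220 ; 350 CPU-hours to go.
Take 70 from Site-25 at 1.2 ; need 280 more.
Site-29 (1.3): use full 240 ; 40 CPU-hours to go.
Take 40 from Site-X at 2.1 to finish.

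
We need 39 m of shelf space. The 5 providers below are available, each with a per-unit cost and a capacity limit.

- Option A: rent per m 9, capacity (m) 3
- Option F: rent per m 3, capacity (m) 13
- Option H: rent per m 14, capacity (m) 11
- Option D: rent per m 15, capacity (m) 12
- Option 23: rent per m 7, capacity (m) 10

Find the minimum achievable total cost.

Fill from the cheapest provider first.
Option F (3): use full 13 — 26 m to go.
Option 23 at 7: take all 10 m — 16 still needed.
Option A (9): use full 3 — 13 m to go.
Take 11 from Option H at 14 — need 2 more.
Take 2 from Option D at 15 to finish.
Cost = 13×3 + 10×7 + 3×9 + 11×14 + 2×15 = 320.

320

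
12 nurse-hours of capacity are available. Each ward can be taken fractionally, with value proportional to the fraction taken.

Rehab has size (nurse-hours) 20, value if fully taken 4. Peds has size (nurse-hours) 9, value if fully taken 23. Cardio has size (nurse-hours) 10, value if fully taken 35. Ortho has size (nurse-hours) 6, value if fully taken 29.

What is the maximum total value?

Best value per unit of size first: Ortho 29/6≈4.83, Cardio 35/10≈3.5, Peds 23/9≈2.56, Rehab 4/20≈0.2.
Ortho: take in full, 6 nurse-hours for value 29 → 6 left.
6 nurse-hours left: a 6/10 share of Cardio gives 35×6/10 = 21.
Total value = 50.

50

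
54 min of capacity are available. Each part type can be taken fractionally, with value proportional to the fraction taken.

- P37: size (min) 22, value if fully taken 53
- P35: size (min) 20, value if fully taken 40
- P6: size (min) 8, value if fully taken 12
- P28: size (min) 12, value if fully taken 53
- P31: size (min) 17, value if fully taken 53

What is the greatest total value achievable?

165

Rank by value-to-size ratio: P28 53/12≈4.42, P31 53/17≈3.12, P37 53/22≈2.41, P35 40/20≈2, P6 12/8≈1.5.
Take all of P28 (12 min, value 53) — 42 min left.
P31: take in full, 17 min for value 53 — 25 left.
Take all of P37 (22 min, value 53) — 3 min left.
Fill the last 3 min with part of P35: 3/20 of it earns 6.
Total value = 165.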